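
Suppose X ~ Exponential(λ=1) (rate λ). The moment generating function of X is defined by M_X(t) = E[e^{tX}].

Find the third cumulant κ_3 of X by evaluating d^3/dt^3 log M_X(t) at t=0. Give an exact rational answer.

M_X(t) = 1/(1 - t)
K_X(t) = log M_X(t) = -log(1 - t)
K′(t) = -1/(t - 1)
K′′(t) = 1/(t^2 - 2*t + 1)
K′′′(t) = -2/(t^3 - 3*t^2 + 3*t - 1)

κ_3 = K′′′(0) = 2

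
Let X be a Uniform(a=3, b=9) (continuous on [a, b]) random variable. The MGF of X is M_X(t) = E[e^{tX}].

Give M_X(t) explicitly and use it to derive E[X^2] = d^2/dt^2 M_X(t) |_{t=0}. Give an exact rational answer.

M_X(t) = (e^(9*t) - e^(3*t))/(6*t)
D^2[M](t) = (81*t^2*e^(9*t) - 9*t^2*e^(3*t) - 18*t*e^(9*t) + 6*t*e^(3*t) + 2*e^(9*t) - 2*e^(3*t))/(6*t^3)

E[X^2] = D^2[M](0) = 39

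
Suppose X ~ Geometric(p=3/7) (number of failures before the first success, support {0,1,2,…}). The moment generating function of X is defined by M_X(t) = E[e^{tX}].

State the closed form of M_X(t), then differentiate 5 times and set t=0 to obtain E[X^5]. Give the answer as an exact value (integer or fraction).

M_X(t) = 3/(7*(1 - 4*e^(t)/7))

E[X^5] = D^5[M](0) = 135628/81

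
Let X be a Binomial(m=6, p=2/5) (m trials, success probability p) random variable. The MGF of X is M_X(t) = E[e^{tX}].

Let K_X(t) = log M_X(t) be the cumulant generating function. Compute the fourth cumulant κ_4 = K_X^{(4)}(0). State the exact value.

M_X(t) = (2*e^(t)/5 + 3/5)^6
K_X(t) = log M_X(t) = 6*log(2*e^(t)/5 + 3/5)
dK/dt = 12*e^(t)/(2*e^(t) + 3)
d^2K/dt^2 = 36*e^(t)/(4*e^(2*t) + 12*e^(t) + 9)
d^3K/dt^3 = (-72*e^(2*t) + 108*e^(t))/(8*e^(3*t) + 36*e^(2*t) + 54*e^(t) + 27)
d^4K/dt^4 = (144*e^(3*t) - 864*e^(2*t) + 324*e^(t))/(16*e^(4*t) + 96*e^(3*t) + 216*e^(2*t) + 216*e^(t) + 81)

κ_4 = d^4K/dt^4 |_{t=0} = -396/625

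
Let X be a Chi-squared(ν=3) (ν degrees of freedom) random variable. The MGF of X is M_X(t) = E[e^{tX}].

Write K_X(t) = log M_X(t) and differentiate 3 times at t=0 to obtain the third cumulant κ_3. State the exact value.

κ_3 = D^3[K](0) = 24

M_X(t) = (1 - 2*t)^(-3/2)
K_X(t) = log M_X(t) = -3*log(1 - 2*t)/2
D^3[K](t) = -24/(8*t^3 - 12*t^2 + 6*t - 1)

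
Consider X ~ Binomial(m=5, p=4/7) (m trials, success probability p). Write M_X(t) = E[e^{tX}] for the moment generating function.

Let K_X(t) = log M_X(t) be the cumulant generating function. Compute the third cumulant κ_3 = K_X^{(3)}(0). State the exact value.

κ_3 = K′′′(0) = -60/343

M_X(t) = (4*e^(t)/7 + 3/7)^5
K_X(t) = log M_X(t) = 5*log(4*e^(t)/7 + 3/7)
K′(t) = 20*e^(t)/(4*e^(t) + 3)
K′′(t) = 60*e^(t)/(16*e^(2*t) + 24*e^(t) + 9)
K′′′(t) = (-240*e^(2*t) + 180*e^(t))/(64*e^(3*t) + 144*e^(2*t) + 108*e^(t) + 27)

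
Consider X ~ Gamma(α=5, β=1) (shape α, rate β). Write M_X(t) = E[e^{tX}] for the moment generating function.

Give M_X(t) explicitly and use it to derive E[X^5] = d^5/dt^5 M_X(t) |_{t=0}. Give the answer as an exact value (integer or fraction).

E[X^5] = d^5M/dt^5 |_{t=0} = 15120

M_X(t) = (1 - t)^(-5)
dM/dt = 5/(t^6 - 6*t^5 + 15*t^4 - 20*t^3 + 15*t^2 - 6*t + 1)
d^2M/dt^2 = -30/(t^7 - 7*t^6 + 21*t^5 - 35*t^4 + 35*t^3 - 21*t^2 + 7*t - 1)
d^3M/dt^3 = 210/(t^8 - 8*t^7 + 28*t^6 - 56*t^5 + 70*t^4 - 56*t^3 + 28*t^2 - 8*t + 1)
d^4M/dt^4 = -1680/(t^9 - 9*t^8 + 36*t^7 - 84*t^6 + 126*t^5 - 126*t^4 + 84*t^3 - 36*t^2 + 9*t - 1)
d^5M/dt^5 = 15120/(t^10 - 10*t^9 + 45*t^8 - 120*t^7 + 210*t^6 - 252*t^5 + 210*t^4 - 120*t^3 + 45*t^2 - 10*t + 1)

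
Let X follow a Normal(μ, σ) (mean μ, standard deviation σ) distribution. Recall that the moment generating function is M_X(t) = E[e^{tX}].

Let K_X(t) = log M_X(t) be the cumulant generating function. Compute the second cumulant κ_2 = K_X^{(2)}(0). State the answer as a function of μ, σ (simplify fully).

M_X(t) = e^(μ*t + σ^2*t^2/2)
K_X(t) = log M_X(t) = μ*t + σ^2*t^2/2
K′(t) = μ + σ^2*t
K′′(t) = σ^2

κ_2 = K′′(0) = σ^2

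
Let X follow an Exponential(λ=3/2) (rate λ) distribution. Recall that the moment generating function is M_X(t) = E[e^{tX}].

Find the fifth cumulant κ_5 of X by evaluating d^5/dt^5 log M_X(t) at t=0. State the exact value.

M_X(t) = 3/(2*(3/2 - t))
K_X(t) = log M_X(t) = -log(3/2 - t) - log(2) + log(3)
K′(t) = -2/(2*t - 3)
K′′(t) = 4/(4*t^2 - 12*t + 9)
K′′′(t) = -16/(8*t^3 - 36*t^2 + 54*t - 27)
K′′′′(t) = 96/(16*t^4 - 96*t^3 + 216*t^2 - 216*t + 81)
K′′′′′(t) = -768/(32*t^5 - 240*t^4 + 720*t^3 - 1080*t^2 + 810*t - 243)

κ_5 = K′′′′′(0) = 256/81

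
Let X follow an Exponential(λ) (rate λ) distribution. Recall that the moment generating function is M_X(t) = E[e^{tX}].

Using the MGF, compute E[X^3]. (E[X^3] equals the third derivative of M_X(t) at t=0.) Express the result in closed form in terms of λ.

E[X^3] = M′′′(0) = 6/λ^3

M_X(t) = λ/(λ - t)
M′(t) = λ/(λ^2 - 2*λ*t + t^2)
M′′(t) = -2*λ/(-λ^3 + 3*λ^2*t - 3*λ*t^2 + t^3)
M′′′(t) = 6*λ/(λ^4 - 4*λ^3*t + 6*λ^2*t^2 - 4*λ*t^3 + t^4)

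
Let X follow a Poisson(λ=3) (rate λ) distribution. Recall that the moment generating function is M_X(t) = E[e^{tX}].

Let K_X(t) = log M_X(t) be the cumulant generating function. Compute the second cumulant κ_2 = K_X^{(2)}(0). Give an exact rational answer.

M_X(t) = e^(3*e^(t) - 3)
K_X(t) = log M_X(t) = 3*e^(t) - 3
K^(2)(t) = 3*e^(t)

κ_2 = K^(2)(0) = 3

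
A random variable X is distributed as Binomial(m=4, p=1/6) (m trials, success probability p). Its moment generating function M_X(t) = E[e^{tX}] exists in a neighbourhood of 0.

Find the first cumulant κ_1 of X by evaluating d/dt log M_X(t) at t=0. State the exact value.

κ_1 = dK/dt |_{t=0} = 2/3

M_X(t) = (e^(t)/6 + 5/6)^4
K_X(t) = log M_X(t) = 4*log(e^(t)/6 + 5/6)
dK/dt = 4*e^(t)/(e^(t) + 5)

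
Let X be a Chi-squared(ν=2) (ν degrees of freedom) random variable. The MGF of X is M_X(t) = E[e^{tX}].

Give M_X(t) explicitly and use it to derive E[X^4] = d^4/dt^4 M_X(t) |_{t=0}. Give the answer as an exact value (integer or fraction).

M_X(t) = 1/(1 - 2*t)
D^4[M](t) = -384/(32*t^5 - 80*t^4 + 80*t^3 - 40*t^2 + 10*t - 1)

E[X^4] = D^4[M](0) = 384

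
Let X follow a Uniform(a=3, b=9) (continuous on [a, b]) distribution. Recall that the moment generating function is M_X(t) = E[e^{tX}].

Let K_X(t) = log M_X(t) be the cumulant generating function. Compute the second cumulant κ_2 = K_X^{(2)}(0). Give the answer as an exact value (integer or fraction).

κ_2 = K′′(0) = 3

M_X(t) = (e^(9*t) - e^(3*t))/(6*t)
K_X(t) = log M_X(t) = -log(t) + log(e^(9*t) - e^(3*t)) - log(6)
K′(t) = (9*t*e^(6*t) - 3*t - e^(6*t) + 1)/(t*e^(6*t) - t)
K′′(t) = (-36*t^2*e^(6*t) + e^(12*t) - 2*e^(6*t) + 1)/(t^2*e^(12*t) - 2*t^2*e^(6*t) + t^2)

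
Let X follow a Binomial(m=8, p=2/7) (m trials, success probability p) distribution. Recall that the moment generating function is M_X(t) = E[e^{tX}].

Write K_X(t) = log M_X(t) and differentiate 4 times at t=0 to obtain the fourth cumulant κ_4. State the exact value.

κ_4 = K^(4)(0) = -880/2401

M_X(t) = (2*e^(t)/7 + 5/7)^8
K_X(t) = log M_X(t) = 8*log(2*e^(t)/7 + 5/7)
K^(4)(t) = (320*e^(3*t) - 3200*e^(2*t) + 2000*e^(t))/(16*e^(4*t) + 160*e^(3*t) + 600*e^(2*t) + 1000*e^(t) + 625)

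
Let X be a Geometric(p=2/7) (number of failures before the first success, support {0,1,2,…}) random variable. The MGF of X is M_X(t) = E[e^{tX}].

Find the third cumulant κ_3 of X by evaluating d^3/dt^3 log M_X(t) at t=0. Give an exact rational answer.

M_X(t) = 2/(7*(1 - 5*e^(t)/7))
K_X(t) = log M_X(t) = -log(1 - 5*e^(t)/7) - log(7) + log(2)
D^3[K](t) = (-175*e^(2*t) - 245*e^(t))/(125*e^(3*t) - 525*e^(2*t) + 735*e^(t) - 343)

κ_3 = D^3[K](0) = 105/2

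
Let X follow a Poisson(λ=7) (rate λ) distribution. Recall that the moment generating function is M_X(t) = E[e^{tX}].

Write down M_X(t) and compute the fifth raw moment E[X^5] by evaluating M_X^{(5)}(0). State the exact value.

E[X^5] = d^5M/dt^5 |_{t=0} = 50134

M_X(t) = e^(7*e^(t) - 7)
dM/dt = 7*e^(-7)*e^(t)*e^(7*e^(t))
d^2M/dt^2 = (49*e^(2*t)*e^(7*e^(t)) + 7*e^(t)*e^(7*e^(t)))*e^(-7)
d^3M/dt^3 = (343*e^(3*t)*e^(7*e^(t)) + 147*e^(2*t)*e^(7*e^(t)) + 7*e^(t)*e^(7*e^(t)))*e^(-7)
d^4M/dt^4 = (2401*e^(4*t)*e^(7*e^(t)) + 2058*e^(3*t)*e^(7*e^(t)) + 343*e^(2*t)*e^(7*e^(t)) + 7*e^(t)*e^(7*e^(t)))*e^(-7)
d^5M/dt^5 = (16807*e^(5*t)*e^(7*e^(t)) + 24010*e^(4*t)*e^(7*e^(t)) + 8575*e^(3*t)*e^(7*e^(t)) + 735*e^(2*t)*e^(7*e^(t)) + 7*e^(t)*e^(7*e^(t)))*e^(-7)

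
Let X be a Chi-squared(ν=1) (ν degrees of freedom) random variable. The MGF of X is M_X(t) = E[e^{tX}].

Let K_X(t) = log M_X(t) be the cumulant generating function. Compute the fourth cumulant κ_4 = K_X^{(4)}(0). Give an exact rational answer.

κ_4 = K^(4)(0) = 48

M_X(t) = 1/√(1 - 2*t)
K_X(t) = log M_X(t) = -log(1 - 2*t)/2
K^(4)(t) = 48/(16*t^4 - 32*t^3 + 24*t^2 - 8*t + 1)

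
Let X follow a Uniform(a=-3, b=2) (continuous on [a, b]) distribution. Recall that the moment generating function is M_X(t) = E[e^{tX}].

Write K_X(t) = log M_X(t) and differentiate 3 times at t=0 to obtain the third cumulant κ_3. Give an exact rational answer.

κ_3 = K^(3)(0) = 0

M_X(t) = (e^(2*t) - e^(-3*t))/(5*t)
K_X(t) = log M_X(t) = -log(t) + log(e^(2*t) - e^(-3*t)) - log(5)
K^(3)(t) = (125*t^3*e^(10*t) + 125*t^3*e^(5*t) - 2*e^(15*t) + 6*e^(10*t) - 6*e^(5*t) + 2)/(t^3*e^(15*t) - 3*t^3*e^(10*t) + 3*t^3*e^(5*t) - t^3)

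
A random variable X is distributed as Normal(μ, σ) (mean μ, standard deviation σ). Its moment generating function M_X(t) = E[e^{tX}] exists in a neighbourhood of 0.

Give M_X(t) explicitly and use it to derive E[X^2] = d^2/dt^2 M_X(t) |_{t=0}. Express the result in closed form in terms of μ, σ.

E[X^2] = D^2[M](0) = μ^2 + σ^2

M_X(t) = e^(μ*t + σ^2*t^2/2)
D^2[M](t) = μ^2*e^(μ*t)*e^(σ^2*t^2/2) + 2*μ*σ^2*t*e^(μ*t)*e^(σ^2*t^2/2) + σ^4*t^2*e^(μ*t)*e^(σ^2*t^2/2) + σ^2*e^(μ*t)*e^(σ^2*t^2/2)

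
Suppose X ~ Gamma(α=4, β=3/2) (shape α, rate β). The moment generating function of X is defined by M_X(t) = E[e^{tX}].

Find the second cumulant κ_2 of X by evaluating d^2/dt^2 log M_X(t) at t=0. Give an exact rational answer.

κ_2 = K^(2)(0) = 16/9

M_X(t) = 81/(16*(3/2 - t)^4)
K_X(t) = log M_X(t) = -4*log(3/2 - t) - 4*log(2) + 4*log(3)
K^(2)(t) = 16/(4*t^2 - 12*t + 9)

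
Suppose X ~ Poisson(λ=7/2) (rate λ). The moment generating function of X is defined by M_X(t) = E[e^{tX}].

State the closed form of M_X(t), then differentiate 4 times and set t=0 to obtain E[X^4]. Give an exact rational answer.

E[X^4] = M^(4)(0) = 7945/16

M_X(t) = e^(7*e^(t)/2 - 7/2)
M^(4)(t) = (2401*e^(4*t)*e^(7*e^(t)/2) + 4116*e^(3*t)*e^(7*e^(t)/2) + 1372*e^(2*t)*e^(7*e^(t)/2) + 56*e^(t)*e^(7*e^(t)/2))*e^(-7/2)/16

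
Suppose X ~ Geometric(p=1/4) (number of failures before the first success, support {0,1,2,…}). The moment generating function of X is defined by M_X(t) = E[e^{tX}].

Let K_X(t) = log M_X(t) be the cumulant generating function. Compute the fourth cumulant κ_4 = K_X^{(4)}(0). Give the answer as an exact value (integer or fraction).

M_X(t) = 1/(4*(1 - 3*e^(t)/4))
K_X(t) = log M_X(t) = -log(1 - 3*e^(t)/4) - 2*log(2)
K′(t) = -3*e^(t)/(3*e^(t) - 4)
K′′(t) = 12*e^(t)/(9*e^(2*t) - 24*e^(t) + 16)
K′′′(t) = (-36*e^(2*t) - 48*e^(t))/(27*e^(3*t) - 108*e^(2*t) + 144*e^(t) - 64)
K′′′′(t) = (108*e^(3*t) + 576*e^(2*t) + 192*e^(t))/(81*e^(4*t) - 432*e^(3*t) + 864*e^(2*t) - 768*e^(t) + 256)

κ_4 = K′′′′(0) = 876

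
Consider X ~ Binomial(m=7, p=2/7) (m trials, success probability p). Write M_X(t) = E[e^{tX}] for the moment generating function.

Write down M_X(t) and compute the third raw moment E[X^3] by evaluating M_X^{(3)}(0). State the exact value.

M_X(t) = (2*e^(t)/7 + 5/7)^7
D^3[M](t) = 128*e^(7*t)/2401 + 69120*e^(6*t)/117649 + 300000*e^(5*t)/117649 + 640000*e^(4*t)/117649 + 675000*e^(3*t)/117649 + 300000*e^(2*t)/117649 + 31250*e^(t)/117649

E[X^3] = D^3[M](0) = 842/49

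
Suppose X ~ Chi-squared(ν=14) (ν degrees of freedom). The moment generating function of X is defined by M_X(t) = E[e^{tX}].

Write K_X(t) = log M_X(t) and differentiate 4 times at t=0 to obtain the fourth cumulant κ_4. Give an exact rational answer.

M_X(t) = (1 - 2*t)^(-7)
K_X(t) = log M_X(t) = -7*log(1 - 2*t)
K′(t) = -14/(2*t - 1)
K′′(t) = 28/(4*t^2 - 4*t + 1)
K′′′(t) = -112/(8*t^3 - 12*t^2 + 6*t - 1)
K′′′′(t) = 672/(16*t^4 - 32*t^3 + 24*t^2 - 8*t + 1)

κ_4 = K′′′′(0) = 672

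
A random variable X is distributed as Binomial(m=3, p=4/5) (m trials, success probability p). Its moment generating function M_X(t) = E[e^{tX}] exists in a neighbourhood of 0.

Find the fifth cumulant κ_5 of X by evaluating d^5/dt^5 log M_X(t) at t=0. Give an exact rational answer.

M_X(t) = (4*e^(t)/5 + 1/5)^3
K_X(t) = log M_X(t) = 3*log(4*e^(t)/5 + 1/5)
D^5[K](t) = (-768*e^(4*t) + 2112*e^(3*t) - 528*e^(2*t) + 12*e^(t))/(1024*e^(5*t) + 1280*e^(4*t) + 640*e^(3*t) + 160*e^(2*t) + 20*e^(t) + 1)

κ_5 = D^5[K](0) = 828/3125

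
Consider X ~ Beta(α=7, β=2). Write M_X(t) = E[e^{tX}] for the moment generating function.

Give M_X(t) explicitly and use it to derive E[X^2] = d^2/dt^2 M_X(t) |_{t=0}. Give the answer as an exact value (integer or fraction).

M_X(t) = ₁F₁(7; 9; t)
M^(2)(t) = 28*₁F₁(9; 11; t)/45

E[X^2] = M^(2)(0) = 28/45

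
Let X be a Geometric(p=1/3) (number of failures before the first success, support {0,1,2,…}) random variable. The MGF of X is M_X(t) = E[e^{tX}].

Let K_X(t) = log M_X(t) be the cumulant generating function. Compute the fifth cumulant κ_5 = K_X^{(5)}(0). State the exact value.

κ_5 = K′′′′′(0) = 2190

M_X(t) = 1/(3*(1 - 2*e^(t)/3))
K_X(t) = log M_X(t) = -log(1 - 2*e^(t)/3) - log(3)
K′(t) = -2*e^(t)/(2*e^(t) - 3)
K′′(t) = 6*e^(t)/(4*e^(2*t) - 12*e^(t) + 9)
K′′′(t) = (-12*e^(2*t) - 18*e^(t))/(8*e^(3*t) - 36*e^(2*t) + 54*e^(t) - 27)
K′′′′(t) = (24*e^(3*t) + 144*e^(2*t) + 54*e^(t))/(16*e^(4*t) - 96*e^(3*t) + 216*e^(2*t) - 216*e^(t) + 81)
K′′′′′(t) = (-48*e^(4*t) - 792*e^(3*t) - 1188*e^(2*t) - 162*e^(t))/(32*e^(5*t) - 240*e^(4*t) + 720*e^(3*t) - 1080*e^(2*t) + 810*e^(t) - 243)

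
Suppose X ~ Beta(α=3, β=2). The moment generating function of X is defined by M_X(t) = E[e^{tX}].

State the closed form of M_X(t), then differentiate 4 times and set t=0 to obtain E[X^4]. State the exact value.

M_X(t) = ₁F₁(3; 5; t)
M^(4)(t) = 3*₁F₁(7; 9; t)/14

E[X^4] = M^(4)(0) = 3/14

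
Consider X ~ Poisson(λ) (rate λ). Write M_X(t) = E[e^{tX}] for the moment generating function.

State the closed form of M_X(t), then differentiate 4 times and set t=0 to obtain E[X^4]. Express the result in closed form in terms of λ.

E[X^4] = d^4M/dt^4 |_{t=0} = λ*(λ^3 + 6*λ^2 + 7*λ + 1)

M_X(t) = e^(λ*(e^(t) - 1))
dM/dt = λ*e^(-λ)*e^(t)*e^(λ*e^(t))
d^2M/dt^2 = (λ^2*e^(2*t)*e^(λ*e^(t)) + λ*e^(t)*e^(λ*e^(t)))*e^(-λ)
d^3M/dt^3 = (λ^3*e^(3*t)*e^(λ*e^(t)) + 3*λ^2*e^(2*t)*e^(λ*e^(t)) + λ*e^(t)*e^(λ*e^(t)))*e^(-λ)
d^4M/dt^4 = (λ^4*e^(4*t)*e^(λ*e^(t)) + 6*λ^3*e^(3*t)*e^(λ*e^(t)) + 7*λ^2*e^(2*t)*e^(λ*e^(t)) + λ*e^(t)*e^(λ*e^(t)))*e^(-λ)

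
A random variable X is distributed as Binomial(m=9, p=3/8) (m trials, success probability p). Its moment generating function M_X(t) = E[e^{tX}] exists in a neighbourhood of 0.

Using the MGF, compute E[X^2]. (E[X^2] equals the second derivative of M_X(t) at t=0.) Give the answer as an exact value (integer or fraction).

M_X(t) = (3*e^(t)/8 + 5/8)^9

E[X^2] = D^2[M](0) = 27/2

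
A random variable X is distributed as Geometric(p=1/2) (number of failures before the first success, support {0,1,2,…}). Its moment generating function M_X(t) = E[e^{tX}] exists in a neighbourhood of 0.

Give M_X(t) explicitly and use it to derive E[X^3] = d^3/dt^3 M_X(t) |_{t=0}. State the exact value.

M_X(t) = 1/(2*(1 - e^(t)/2))
dM/dt = e^(t)/(e^(2*t) - 4*e^(t) + 4)
d^2M/dt^2 = (-e^(2*t) - 2*e^(t))/(e^(3*t) - 6*e^(2*t) + 12*e^(t) - 8)
d^3M/dt^3 = (e^(3*t) + 8*e^(2*t) + 4*e^(t))/(e^(4*t) - 8*e^(3*t) + 24*e^(2*t) - 32*e^(t) + 16)

E[X^3] = d^3M/dt^3 |_{t=0} = 13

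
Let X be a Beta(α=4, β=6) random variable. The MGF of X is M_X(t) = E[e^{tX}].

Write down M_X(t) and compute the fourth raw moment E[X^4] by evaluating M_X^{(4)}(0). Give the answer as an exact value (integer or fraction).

E[X^4] = d^4M/dt^4 |_{t=0} = 7/143

M_X(t) = ₁F₁(4; 10; t)
dM/dt = 2*₁F₁(5; 11; t)/5
d^2M/dt^2 = 2*₁F₁(6; 12; t)/11
d^3M/dt^3 = ₁F₁(7; 13; t)/11
d^4M/dt^4 = 7*₁F₁(8; 14; t)/143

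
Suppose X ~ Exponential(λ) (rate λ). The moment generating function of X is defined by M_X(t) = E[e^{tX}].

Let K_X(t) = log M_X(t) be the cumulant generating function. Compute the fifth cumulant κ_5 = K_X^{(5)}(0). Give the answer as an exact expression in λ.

κ_5 = d^5K/dt^5 |_{t=0} = 24/λ^5

M_X(t) = λ/(λ - t)
K_X(t) = log M_X(t) = log(λ) - log(λ - t)
dK/dt = -1/(-λ + t)
d^2K/dt^2 = 1/(λ^2 - 2*λ*t + t^2)
d^3K/dt^3 = -2/(-λ^3 + 3*λ^2*t - 3*λ*t^2 + t^3)
d^4K/dt^4 = 6/(λ^4 - 4*λ^3*t + 6*λ^2*t^2 - 4*λ*t^3 + t^4)
d^5K/dt^5 = -24/(-λ^5 + 5*λ^4*t - 10*λ^3*t^2 + 10*λ^2*t^3 - 5*λ*t^4 + t^5)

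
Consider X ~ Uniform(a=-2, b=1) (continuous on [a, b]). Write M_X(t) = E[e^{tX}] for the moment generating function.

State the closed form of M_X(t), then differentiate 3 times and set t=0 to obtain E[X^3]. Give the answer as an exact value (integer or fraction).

E[X^3] = d^3M/dt^3 |_{t=0} = -5/4

M_X(t) = (e^(t) - e^(-2*t))/(3*t)
dM/dt = (t*e^(3*t) + 2*t - e^(3*t) + 1)*e^(-2*t)/(3*t^2)
d^2M/dt^2 = (t^2*e^(3*t) - 4*t^2 - 2*t*e^(3*t) - 4*t + 2*e^(3*t) - 2)*e^(-2*t)/(3*t^3)
d^3M/dt^3 = (t^3*e^(3*t) + 8*t^3 - 3*t^2*e^(3*t) + 12*t^2 + 6*t*e^(3*t) + 12*t - 6*e^(3*t) + 6)*e^(-2*t)/(3*t^4)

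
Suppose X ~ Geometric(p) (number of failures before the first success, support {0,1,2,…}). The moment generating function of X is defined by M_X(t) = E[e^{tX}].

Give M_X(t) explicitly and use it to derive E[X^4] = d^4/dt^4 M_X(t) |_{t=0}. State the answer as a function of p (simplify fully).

M_X(t) = p/(-(1 - p)*e^(t) + 1)

E[X^4] = D^4[M](0) = 1 - 15/p + 50/p^2 - 60/p^3 + 24/p^4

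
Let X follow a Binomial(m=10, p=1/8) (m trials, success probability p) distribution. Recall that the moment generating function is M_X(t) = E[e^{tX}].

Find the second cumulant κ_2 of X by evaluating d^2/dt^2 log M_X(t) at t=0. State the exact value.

κ_2 = K^(2)(0) = 35/32

M_X(t) = (e^(t)/8 + 7/8)^10
K_X(t) = log M_X(t) = 10*log(e^(t)/8 + 7/8)
K^(2)(t) = 70*e^(t)/(e^(2*t) + 14*e^(t) + 49)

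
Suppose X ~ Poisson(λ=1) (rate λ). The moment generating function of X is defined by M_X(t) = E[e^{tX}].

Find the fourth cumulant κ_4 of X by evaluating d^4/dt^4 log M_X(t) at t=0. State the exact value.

κ_4 = K′′′′(0) = 1

M_X(t) = e^(e^(t) - 1)
K_X(t) = log M_X(t) = e^(t) - 1
K′(t) = e^(t)
K′′(t) = e^(t)
K′′′(t) = e^(t)
K′′′′(t) = e^(t)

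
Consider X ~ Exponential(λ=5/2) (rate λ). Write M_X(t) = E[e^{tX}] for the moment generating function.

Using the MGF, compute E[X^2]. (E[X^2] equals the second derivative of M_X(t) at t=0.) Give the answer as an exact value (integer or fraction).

M_X(t) = 5/(2*(5/2 - t))
dM/dt = 10/(4*t^2 - 20*t + 25)
d^2M/dt^2 = -40/(8*t^3 - 60*t^2 + 150*t - 125)

E[X^2] = d^2M/dt^2 |_{t=0} = 8/25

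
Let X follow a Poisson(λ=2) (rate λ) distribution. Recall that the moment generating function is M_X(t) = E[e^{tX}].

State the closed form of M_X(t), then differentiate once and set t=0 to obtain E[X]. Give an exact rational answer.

M_X(t) = e^(2*e^(t) - 2)
M^(1)(t) = 2*e^(-2)*e^(t)*e^(2*e^(t))

E[X] = M^(1)(0) = 2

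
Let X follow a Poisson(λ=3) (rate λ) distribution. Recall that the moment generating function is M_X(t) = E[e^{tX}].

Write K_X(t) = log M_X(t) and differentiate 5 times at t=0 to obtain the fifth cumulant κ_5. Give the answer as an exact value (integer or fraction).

M_X(t) = e^(3*e^(t) - 3)
K_X(t) = log M_X(t) = 3*e^(t) - 3
K′(t) = 3*e^(t)
K′′(t) = 3*e^(t)
K′′′(t) = 3*e^(t)
K′′′′(t) = 3*e^(t)
K′′′′′(t) = 3*e^(t)

κ_5 = K′′′′′(0) = 3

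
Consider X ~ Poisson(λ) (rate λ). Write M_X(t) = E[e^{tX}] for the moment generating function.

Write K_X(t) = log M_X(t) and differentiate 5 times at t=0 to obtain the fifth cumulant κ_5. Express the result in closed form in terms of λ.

M_X(t) = e^(λ*(e^(t) - 1))
K_X(t) = log M_X(t) = λ*(e^(t) - 1)
K^(5)(t) = λ*e^(t)

κ_5 = K^(5)(0) = λ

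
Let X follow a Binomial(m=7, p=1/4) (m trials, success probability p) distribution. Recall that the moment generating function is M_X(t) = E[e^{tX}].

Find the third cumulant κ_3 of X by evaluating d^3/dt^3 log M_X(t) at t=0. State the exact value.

M_X(t) = (e^(t)/4 + 3/4)^7
K_X(t) = log M_X(t) = 7*log(e^(t)/4 + 3/4)
D^3[K](t) = (-21*e^(2*t) + 63*e^(t))/(e^(3*t) + 9*e^(2*t) + 27*e^(t) + 27)

κ_3 = D^3[K](0) = 21/32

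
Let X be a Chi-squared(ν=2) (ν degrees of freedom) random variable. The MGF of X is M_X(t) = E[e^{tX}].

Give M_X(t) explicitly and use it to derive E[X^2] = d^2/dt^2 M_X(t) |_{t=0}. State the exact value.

M_X(t) = 1/(1 - 2*t)
dM/dt = 2/(4*t^2 - 4*t + 1)
d^2M/dt^2 = -8/(8*t^3 - 12*t^2 + 6*t - 1)

E[X^2] = d^2M/dt^2 |_{t=0} = 8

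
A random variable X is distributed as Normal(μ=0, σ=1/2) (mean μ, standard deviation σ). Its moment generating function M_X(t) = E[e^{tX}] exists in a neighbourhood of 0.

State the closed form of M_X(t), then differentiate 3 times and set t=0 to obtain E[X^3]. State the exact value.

E[X^3] = M′′′(0) = 0

M_X(t) = e^(t^2/8)
M′(t) = t*e^(t^2/8)/4
M′′(t) = t^2*e^(t^2/8)/16 + e^(t^2/8)/4
M′′′(t) = t^3*e^(t^2/8)/64 + 3*t*e^(t^2/8)/16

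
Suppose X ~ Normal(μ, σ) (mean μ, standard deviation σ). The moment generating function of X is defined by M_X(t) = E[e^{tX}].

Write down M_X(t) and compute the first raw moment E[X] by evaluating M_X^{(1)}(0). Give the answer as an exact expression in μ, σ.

E[X] = D[M](0) = μ

M_X(t) = e^(μ*t + σ^2*t^2/2)
D[M](t) = μ*e^(μ*t)*e^(σ^2*t^2/2) + σ^2*t*e^(μ*t)*e^(σ^2*t^2/2)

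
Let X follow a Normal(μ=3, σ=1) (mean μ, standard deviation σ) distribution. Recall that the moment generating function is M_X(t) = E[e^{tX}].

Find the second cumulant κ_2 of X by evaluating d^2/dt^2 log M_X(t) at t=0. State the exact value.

κ_2 = d^2K/dt^2 |_{t=0} = 1

M_X(t) = e^(t^2/2 + 3*t)
K_X(t) = log M_X(t) = t^2/2 + 3*t
dK/dt = t + 3
d^2K/dt^2 = 1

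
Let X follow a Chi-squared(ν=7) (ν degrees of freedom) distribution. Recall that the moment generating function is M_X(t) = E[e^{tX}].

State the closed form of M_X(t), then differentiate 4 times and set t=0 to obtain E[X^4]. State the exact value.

E[X^4] = M^(4)(0) = 9009

M_X(t) = (1 - 2*t)^(-7/2)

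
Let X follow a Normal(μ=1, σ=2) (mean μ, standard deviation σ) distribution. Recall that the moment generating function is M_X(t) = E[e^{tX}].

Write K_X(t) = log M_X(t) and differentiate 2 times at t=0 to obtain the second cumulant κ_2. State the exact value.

M_X(t) = e^(2*t^2 + t)
K_X(t) = log M_X(t) = 2*t^2 + t
K′(t) = 4*t + 1
K′′(t) = 4

κ_2 = K′′(0) = 4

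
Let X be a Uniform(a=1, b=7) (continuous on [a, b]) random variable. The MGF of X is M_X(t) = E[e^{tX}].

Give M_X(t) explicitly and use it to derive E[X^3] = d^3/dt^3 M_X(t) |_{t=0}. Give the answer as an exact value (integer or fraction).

M_X(t) = (e^(7*t) - e^(t))/(6*t)
M′(t) = (7*t*e^(7*t) - t*e^(t) - e^(7*t) + e^(t))/(6*t^2)
M′′(t) = (49*t^2*e^(7*t) - t^2*e^(t) - 14*t*e^(7*t) + 2*t*e^(t) + 2*e^(7*t) - 2*e^(t))/(6*t^3)
M′′′(t) = (343*t^3*e^(7*t) - t^3*e^(t) - 147*t^2*e^(7*t) + 3*t^2*e^(t) + 42*t*e^(7*t) - 6*t*e^(t) - 6*e^(7*t) + 6*e^(t))/(6*t^4)

E[X^3] = M′′′(0) = 100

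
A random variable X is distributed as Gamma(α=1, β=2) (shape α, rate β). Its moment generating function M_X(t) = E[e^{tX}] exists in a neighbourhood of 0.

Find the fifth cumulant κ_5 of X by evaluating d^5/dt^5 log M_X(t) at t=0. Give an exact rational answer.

M_X(t) = 2/(2 - t)
K_X(t) = log M_X(t) = -log(2 - t) + log(2)
D^5[K](t) = -24/(t^5 - 10*t^4 + 40*t^3 - 80*t^2 + 80*t - 32)

κ_5 = D^5[K](0) = 3/4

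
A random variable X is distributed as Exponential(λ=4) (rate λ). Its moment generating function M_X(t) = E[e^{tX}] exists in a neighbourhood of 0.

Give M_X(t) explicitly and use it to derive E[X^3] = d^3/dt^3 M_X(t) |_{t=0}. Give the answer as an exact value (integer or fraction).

M_X(t) = 4/(4 - t)
M^(3)(t) = 24/(t^4 - 16*t^3 + 96*t^2 - 256*t + 256)

E[X^3] = M^(3)(0) = 3/32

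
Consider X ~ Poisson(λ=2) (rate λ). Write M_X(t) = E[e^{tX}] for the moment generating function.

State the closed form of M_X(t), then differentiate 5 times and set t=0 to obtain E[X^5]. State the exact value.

E[X^5] = D^5[M](0) = 454

M_X(t) = e^(2*e^(t) - 2)
D^5[M](t) = (32*e^(5*t)*e^(2*e^(t)) + 160*e^(4*t)*e^(2*e^(t)) + 200*e^(3*t)*e^(2*e^(t)) + 60*e^(2*t)*e^(2*e^(t)) + 2*e^(t)*e^(2*e^(t)))*e^(-2)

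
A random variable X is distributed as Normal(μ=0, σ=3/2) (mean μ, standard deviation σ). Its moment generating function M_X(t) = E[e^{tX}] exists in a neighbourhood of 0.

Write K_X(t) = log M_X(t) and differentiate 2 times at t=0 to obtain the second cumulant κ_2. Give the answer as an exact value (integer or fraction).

M_X(t) = e^(9*t^2/8)
K_X(t) = log M_X(t) = 9*t^2/8
K′(t) = 9*t/4
K′′(t) = 9/4

κ_2 = K′′(0) = 9/4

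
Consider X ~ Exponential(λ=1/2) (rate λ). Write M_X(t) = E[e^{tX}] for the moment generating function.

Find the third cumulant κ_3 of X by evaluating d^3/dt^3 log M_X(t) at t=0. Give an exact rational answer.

κ_3 = K′′′(0) = 16

M_X(t) = 1/(2*(1/2 - t))
K_X(t) = log M_X(t) = -log(1/2 - t) - log(2)
K′(t) = -2/(2*t - 1)
K′′(t) = 4/(4*t^2 - 4*t + 1)
K′′′(t) = -16/(8*t^3 - 12*t^2 + 6*t - 1)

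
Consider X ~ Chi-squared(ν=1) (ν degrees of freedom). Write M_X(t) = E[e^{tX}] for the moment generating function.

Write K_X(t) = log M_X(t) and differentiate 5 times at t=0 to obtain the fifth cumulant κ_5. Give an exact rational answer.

κ_5 = d^5K/dt^5 |_{t=0} = 384

M_X(t) = 1/√(1 - 2*t)
K_X(t) = log M_X(t) = -log(1 - 2*t)/2
dK/dt = -1/(2*t - 1)
d^2K/dt^2 = 2/(4*t^2 - 4*t + 1)
d^3K/dt^3 = -8/(8*t^3 - 12*t^2 + 6*t - 1)
d^4K/dt^4 = 48/(16*t^4 - 32*t^3 + 24*t^2 - 8*t + 1)
d^5K/dt^5 = -384/(32*t^5 - 80*t^4 + 80*t^3 - 40*t^2 + 10*t - 1)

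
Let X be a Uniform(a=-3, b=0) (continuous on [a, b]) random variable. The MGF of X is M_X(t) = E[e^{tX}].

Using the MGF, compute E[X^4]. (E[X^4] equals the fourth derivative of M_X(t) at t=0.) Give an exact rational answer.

M_X(t) = (1 - e^(-3*t))/(3*t)
dM/dt = (3*t - e^(3*t) + 1)*e^(-3*t)/(3*t^2)
d^2M/dt^2 = (-9*t^2 - 6*t + 2*e^(3*t) - 2)*e^(-3*t)/(3*t^3)
d^3M/dt^3 = (9*t^3 + 9*t^2 + 6*t - 2*e^(3*t) + 2)*e^(-3*t)/t^4
d^4M/dt^4 = (-27*t^4 - 36*t^3 - 36*t^2 - 24*t + 8*e^(3*t) - 8)*e^(-3*t)/t^5

E[X^4] = d^4M/dt^4 |_{t=0} = 81/5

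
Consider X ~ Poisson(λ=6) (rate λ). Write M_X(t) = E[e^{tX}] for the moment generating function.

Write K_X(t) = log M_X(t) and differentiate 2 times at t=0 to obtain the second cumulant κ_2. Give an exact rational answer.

M_X(t) = e^(6*e^(t) - 6)
K_X(t) = log M_X(t) = 6*e^(t) - 6
D^2[K](t) = 6*e^(t)

κ_2 = D^2[K](0) = 6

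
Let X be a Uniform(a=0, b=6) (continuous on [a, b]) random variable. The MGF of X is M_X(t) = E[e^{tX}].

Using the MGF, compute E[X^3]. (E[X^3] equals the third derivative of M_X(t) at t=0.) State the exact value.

M_X(t) = (e^(6*t) - 1)/(6*t)
M′(t) = (6*t*e^(6*t) - e^(6*t) + 1)/(6*t^2)
M′′(t) = (18*t^2*e^(6*t) - 6*t*e^(6*t) + e^(6*t) - 1)/(3*t^3)
M′′′(t) = (36*t^3*e^(6*t) - 18*t^2*e^(6*t) + 6*t*e^(6*t) - e^(6*t) + 1)/t^4

E[X^3] = M′′′(0) = 54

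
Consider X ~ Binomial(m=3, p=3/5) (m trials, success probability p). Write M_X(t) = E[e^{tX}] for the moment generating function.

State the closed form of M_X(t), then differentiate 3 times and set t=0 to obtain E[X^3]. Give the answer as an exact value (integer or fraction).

E[X^3] = M′′′(0) = 1197/125

M_X(t) = (3*e^(t)/5 + 2/5)^3
M′(t) = 81*e^(3*t)/125 + 108*e^(2*t)/125 + 36*e^(t)/125
M′′(t) = 243*e^(3*t)/125 + 216*e^(2*t)/125 + 36*e^(t)/125
M′′′(t) = 729*e^(3*t)/125 + 432*e^(2*t)/125 + 36*e^(t)/125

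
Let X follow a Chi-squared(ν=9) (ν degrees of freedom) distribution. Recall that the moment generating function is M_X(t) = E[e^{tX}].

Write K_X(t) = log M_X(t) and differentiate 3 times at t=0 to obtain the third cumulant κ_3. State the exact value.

M_X(t) = (1 - 2*t)^(-9/2)
K_X(t) = log M_X(t) = -9*log(1 - 2*t)/2
K′(t) = -9/(2*t - 1)
K′′(t) = 18/(4*t^2 - 4*t + 1)
K′′′(t) = -72/(8*t^3 - 12*t^2 + 6*t - 1)

κ_3 = K′′′(0) = 72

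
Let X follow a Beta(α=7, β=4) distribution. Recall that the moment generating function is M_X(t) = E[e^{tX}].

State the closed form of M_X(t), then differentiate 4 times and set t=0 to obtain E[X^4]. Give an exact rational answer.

M_X(t) = ₁F₁(7; 11; t)
dM/dt = 7*₁F₁(8; 12; t)/11
d^2M/dt^2 = 14*₁F₁(9; 13; t)/33
d^3M/dt^3 = 42*₁F₁(10; 14; t)/143
d^4M/dt^4 = 30*₁F₁(11; 15; t)/143

E[X^4] = d^4M/dt^4 |_{t=0} = 30/143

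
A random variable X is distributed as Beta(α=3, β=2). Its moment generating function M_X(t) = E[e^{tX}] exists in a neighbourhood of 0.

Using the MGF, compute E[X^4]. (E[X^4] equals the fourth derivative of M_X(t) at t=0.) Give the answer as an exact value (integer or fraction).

E[X^4] = M^(4)(0) = 3/14

M_X(t) = ₁F₁(3; 5; t)
M^(4)(t) = 3*₁F₁(7; 9; t)/14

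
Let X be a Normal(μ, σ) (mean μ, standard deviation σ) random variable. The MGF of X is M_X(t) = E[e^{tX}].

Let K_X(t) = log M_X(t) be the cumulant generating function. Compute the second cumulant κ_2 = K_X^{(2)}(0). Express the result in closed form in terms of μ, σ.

M_X(t) = e^(μ*t + σ^2*t^2/2)
K_X(t) = log M_X(t) = μ*t + σ^2*t^2/2
K^(2)(t) = σ^2

κ_2 = K^(2)(0) = σ^2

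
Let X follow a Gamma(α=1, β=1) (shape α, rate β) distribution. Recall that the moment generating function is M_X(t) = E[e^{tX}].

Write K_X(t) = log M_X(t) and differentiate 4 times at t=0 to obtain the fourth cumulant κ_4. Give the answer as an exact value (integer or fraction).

M_X(t) = 1/(1 - t)
K_X(t) = log M_X(t) = -log(1 - t)
D^4[K](t) = 6/(t^4 - 4*t^3 + 6*t^2 - 4*t + 1)

κ_4 = D^4[K](0) = 6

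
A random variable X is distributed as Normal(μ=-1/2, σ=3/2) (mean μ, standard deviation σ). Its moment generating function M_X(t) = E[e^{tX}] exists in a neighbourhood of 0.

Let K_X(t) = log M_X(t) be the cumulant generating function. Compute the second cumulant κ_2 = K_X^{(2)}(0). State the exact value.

M_X(t) = e^(9*t^2/8 - t/2)
K_X(t) = log M_X(t) = 9*t^2/8 - t/2
K^(2)(t) = 9/4

κ_2 = K^(2)(0) = 9/4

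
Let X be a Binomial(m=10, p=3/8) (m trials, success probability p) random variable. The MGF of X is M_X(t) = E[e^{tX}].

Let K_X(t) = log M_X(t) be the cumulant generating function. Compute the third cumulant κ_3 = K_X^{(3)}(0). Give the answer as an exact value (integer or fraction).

κ_3 = K^(3)(0) = 75/128

M_X(t) = (3*e^(t)/8 + 5/8)^10
K_X(t) = log M_X(t) = 10*log(3*e^(t)/8 + 5/8)
K^(3)(t) = (-450*e^(2*t) + 750*e^(t))/(27*e^(3*t) + 135*e^(2*t) + 225*e^(t) + 125)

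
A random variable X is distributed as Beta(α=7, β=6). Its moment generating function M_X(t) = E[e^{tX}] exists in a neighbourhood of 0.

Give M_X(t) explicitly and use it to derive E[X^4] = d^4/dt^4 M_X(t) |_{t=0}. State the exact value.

M_X(t) = ₁F₁(7; 13; t)
M′(t) = 7*₁F₁(8; 14; t)/13
M′′(t) = 4*₁F₁(9; 15; t)/13
M′′′(t) = 12*₁F₁(10; 16; t)/65
M′′′′(t) = 3*₁F₁(11; 17; t)/26

E[X^4] = M′′′′(0) = 3/26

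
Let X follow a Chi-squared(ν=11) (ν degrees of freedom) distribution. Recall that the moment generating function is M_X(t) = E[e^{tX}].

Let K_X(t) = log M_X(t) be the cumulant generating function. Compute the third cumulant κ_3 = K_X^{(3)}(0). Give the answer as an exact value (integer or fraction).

M_X(t) = (1 - 2*t)^(-11/2)
K_X(t) = log M_X(t) = -11*log(1 - 2*t)/2
dK/dt = -11/(2*t - 1)
d^2K/dt^2 = 22/(4*t^2 - 4*t + 1)
d^3K/dt^3 = -88/(8*t^3 - 12*t^2 + 6*t - 1)

κ_3 = d^3K/dt^3 |_{t=0} = 88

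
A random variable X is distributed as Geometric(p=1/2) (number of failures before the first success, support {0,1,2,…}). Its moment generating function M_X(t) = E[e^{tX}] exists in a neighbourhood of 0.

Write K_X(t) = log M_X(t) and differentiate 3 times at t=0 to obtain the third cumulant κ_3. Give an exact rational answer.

κ_3 = K′′′(0) = 6

M_X(t) = 1/(2*(1 - e^(t)/2))
K_X(t) = log M_X(t) = -log(1 - e^(t)/2) - log(2)
K′(t) = -e^(t)/(e^(t) - 2)
K′′(t) = 2*e^(t)/(e^(2*t) - 4*e^(t) + 4)
K′′′(t) = (-2*e^(2*t) - 4*e^(t))/(e^(3*t) - 6*e^(2*t) + 12*e^(t) - 8)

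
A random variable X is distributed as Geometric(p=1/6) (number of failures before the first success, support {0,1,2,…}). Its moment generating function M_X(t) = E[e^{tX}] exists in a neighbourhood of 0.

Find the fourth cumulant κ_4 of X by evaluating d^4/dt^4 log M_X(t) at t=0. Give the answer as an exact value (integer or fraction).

M_X(t) = 1/(6*(1 - 5*e^(t)/6))
K_X(t) = log M_X(t) = -log(1 - 5*e^(t)/6) - log(6)
K′(t) = -5*e^(t)/(5*e^(t) - 6)
K′′(t) = 30*e^(t)/(25*e^(2*t) - 60*e^(t) + 36)
K′′′(t) = (-150*e^(2*t) - 180*e^(t))/(125*e^(3*t) - 450*e^(2*t) + 540*e^(t) - 216)
K′′′′(t) = (750*e^(3*t) + 3600*e^(2*t) + 1080*e^(t))/(625*e^(4*t) - 3000*e^(3*t) + 5400*e^(2*t) - 4320*e^(t) + 1296)

κ_4 = K′′′′(0) = 5430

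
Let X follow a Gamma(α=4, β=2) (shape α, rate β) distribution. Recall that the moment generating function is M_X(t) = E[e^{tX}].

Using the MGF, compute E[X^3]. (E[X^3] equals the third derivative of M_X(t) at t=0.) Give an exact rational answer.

E[X^3] = D^3[M](0) = 15

M_X(t) = 16/(2 - t)^4
D^3[M](t) = -1920/(t^7 - 14*t^6 + 84*t^5 - 280*t^4 + 560*t^3 - 672*t^2 + 448*t - 128)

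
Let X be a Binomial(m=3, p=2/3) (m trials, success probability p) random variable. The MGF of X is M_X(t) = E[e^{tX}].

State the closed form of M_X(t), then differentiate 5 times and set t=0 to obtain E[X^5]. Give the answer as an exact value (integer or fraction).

M_X(t) = (2*e^(t)/3 + 1/3)^3
M′(t) = 8*e^(3*t)/9 + 8*e^(2*t)/9 + 2*e^(t)/9
M′′(t) = 8*e^(3*t)/3 + 16*e^(2*t)/9 + 2*e^(t)/9
M′′′(t) = 8*e^(3*t) + 32*e^(2*t)/9 + 2*e^(t)/9
M′′′′(t) = 24*e^(3*t) + 64*e^(2*t)/9 + 2*e^(t)/9
M′′′′′(t) = 72*e^(3*t) + 128*e^(2*t)/9 + 2*e^(t)/9

E[X^5] = M′′′′′(0) = 778/9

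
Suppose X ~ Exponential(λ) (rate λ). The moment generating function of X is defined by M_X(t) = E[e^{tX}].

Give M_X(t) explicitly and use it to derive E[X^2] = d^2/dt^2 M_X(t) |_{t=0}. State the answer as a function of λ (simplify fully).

M_X(t) = λ/(λ - t)
M′(t) = λ/(λ^2 - 2*λ*t + t^2)
M′′(t) = -2*λ/(-λ^3 + 3*λ^2*t - 3*λ*t^2 + t^3)

E[X^2] = M′′(0) = 2/λ^2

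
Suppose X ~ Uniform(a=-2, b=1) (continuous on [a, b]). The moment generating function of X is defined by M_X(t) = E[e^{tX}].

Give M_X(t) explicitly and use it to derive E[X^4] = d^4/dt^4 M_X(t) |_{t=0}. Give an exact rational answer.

E[X^4] = M′′′′(0) = 11/5

M_X(t) = (e^(t) - e^(-2*t))/(3*t)
M′(t) = (t*e^(3*t) + 2*t - e^(3*t) + 1)*e^(-2*t)/(3*t^2)
M′′(t) = (t^2*e^(3*t) - 4*t^2 - 2*t*e^(3*t) - 4*t + 2*e^(3*t) - 2)*e^(-2*t)/(3*t^3)
M′′′(t) = (t^3*e^(3*t) + 8*t^3 - 3*t^2*e^(3*t) + 12*t^2 + 6*t*e^(3*t) + 12*t - 6*e^(3*t) + 6)*e^(-2*t)/(3*t^4)
M′′′′(t) = (t^4*e^(3*t) - 16*t^4 - 4*t^3*e^(3*t) - 32*t^3 + 12*t^2*e^(3*t) - 48*t^2 - 24*t*e^(3*t) - 48*t + 24*e^(3*t) - 24)*e^(-2*t)/(3*t^5)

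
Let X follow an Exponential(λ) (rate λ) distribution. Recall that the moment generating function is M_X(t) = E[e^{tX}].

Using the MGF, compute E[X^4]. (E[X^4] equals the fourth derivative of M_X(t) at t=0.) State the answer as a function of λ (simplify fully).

E[X^4] = M^(4)(0) = 24/λ^4

M_X(t) = λ/(λ - t)
M^(4)(t) = -24*λ/(-λ^5 + 5*λ^4*t - 10*λ^3*t^2 + 10*λ^2*t^3 - 5*λ*t^4 + t^5)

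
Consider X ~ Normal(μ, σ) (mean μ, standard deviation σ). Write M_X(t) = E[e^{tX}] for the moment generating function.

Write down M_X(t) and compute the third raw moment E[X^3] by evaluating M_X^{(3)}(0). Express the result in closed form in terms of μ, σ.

E[X^3] = D^3[M](0) = μ*(μ^2 + 3*σ^2)

M_X(t) = e^(μ*t + σ^2*t^2/2)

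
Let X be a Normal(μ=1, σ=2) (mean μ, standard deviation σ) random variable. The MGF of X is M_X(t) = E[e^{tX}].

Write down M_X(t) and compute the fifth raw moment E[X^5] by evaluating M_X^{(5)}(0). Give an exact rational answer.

M_X(t) = e^(2*t^2 + t)
M′(t) = 4*t*e^(t)*e^(2*t^2) + e^(t)*e^(2*t^2)
M′′(t) = 16*t^2*e^(t)*e^(2*t^2) + 8*t*e^(t)*e^(2*t^2) + 5*e^(t)*e^(2*t^2)
M′′′(t) = 64*t^3*e^(t)*e^(2*t^2) + 48*t^2*e^(t)*e^(2*t^2) + 60*t*e^(t)*e^(2*t^2) + 13*e^(t)*e^(2*t^2)
M′′′′(t) = 256*t^4*e^(t)*e^(2*t^2) + 256*t^3*e^(t)*e^(2*t^2) + 480*t^2*e^(t)*e^(2*t^2) + 208*t*e^(t)*e^(2*t^2) + 73*e^(t)*e^(2*t^2)
M′′′′′(t) = 1024*t^5*e^(t)*e^(2*t^2) + 1280*t^4*e^(t)*e^(2*t^2) + 3200*t^3*e^(t)*e^(2*t^2) + 2080*t^2*e^(t)*e^(2*t^2) + 1460*t*e^(t)*e^(2*t^2) + 281*e^(t)*e^(2*t^2)

E[X^5] = M′′′′′(0) = 281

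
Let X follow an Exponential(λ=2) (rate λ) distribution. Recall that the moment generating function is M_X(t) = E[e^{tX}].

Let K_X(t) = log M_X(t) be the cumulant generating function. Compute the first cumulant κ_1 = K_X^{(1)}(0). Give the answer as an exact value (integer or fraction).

M_X(t) = 2/(2 - t)
K_X(t) = log M_X(t) = -log(2 - t) + log(2)
dK/dt = -1/(t - 2)

κ_1 = dK/dt |_{t=0} = 1/2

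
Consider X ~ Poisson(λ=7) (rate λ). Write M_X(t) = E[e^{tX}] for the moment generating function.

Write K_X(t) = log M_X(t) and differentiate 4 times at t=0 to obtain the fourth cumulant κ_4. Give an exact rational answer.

κ_4 = K^(4)(0) = 7

M_X(t) = e^(7*e^(t) - 7)
K_X(t) = log M_X(t) = 7*e^(t) - 7
K^(4)(t) = 7*e^(t)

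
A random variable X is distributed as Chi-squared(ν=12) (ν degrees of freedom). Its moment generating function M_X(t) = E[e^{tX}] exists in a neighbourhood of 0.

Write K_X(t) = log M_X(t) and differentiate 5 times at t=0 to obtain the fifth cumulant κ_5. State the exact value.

M_X(t) = (1 - 2*t)^(-6)
K_X(t) = log M_X(t) = -6*log(1 - 2*t)
D^5[K](t) = -4608/(32*t^5 - 80*t^4 + 80*t^3 - 40*t^2 + 10*t - 1)

κ_5 = D^5[K](0) = 4608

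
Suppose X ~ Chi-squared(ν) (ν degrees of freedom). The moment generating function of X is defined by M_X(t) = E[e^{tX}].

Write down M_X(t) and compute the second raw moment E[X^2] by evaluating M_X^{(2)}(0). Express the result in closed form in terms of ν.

E[X^2] = d^2M/dt^2 |_{t=0} = ν*(ν + 2)

M_X(t) = (1 - 2*t)^(-ν/2)
dM/dt = -ν/(2*t*(1 - 2*t)^(ν/2) - (1 - 2*t)^(ν/2))
d^2M/dt^2 = (ν^2 + 2*ν)/(4*t^2*(1 - 2*t)^(ν/2) - 4*t*(1 - 2*t)^(ν/2) + (1 - 2*t)^(ν/2))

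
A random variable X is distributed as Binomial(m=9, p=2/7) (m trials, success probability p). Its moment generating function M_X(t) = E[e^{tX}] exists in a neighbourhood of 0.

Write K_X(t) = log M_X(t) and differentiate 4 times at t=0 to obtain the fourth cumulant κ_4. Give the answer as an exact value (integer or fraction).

M_X(t) = (2*e^(t)/7 + 5/7)^9
K_X(t) = log M_X(t) = 9*log(2*e^(t)/7 + 5/7)
D^4[K](t) = (360*e^(3*t) - 3600*e^(2*t) + 2250*e^(t))/(16*e^(4*t) + 160*e^(3*t) + 600*e^(2*t) + 1000*e^(t) + 625)

κ_4 = D^4[K](0) = -990/2401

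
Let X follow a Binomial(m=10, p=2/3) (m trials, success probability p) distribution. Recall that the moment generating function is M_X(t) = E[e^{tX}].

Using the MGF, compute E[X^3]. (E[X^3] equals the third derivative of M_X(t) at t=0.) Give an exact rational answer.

M_X(t) = (2*e^(t)/3 + 1/3)^10

E[X^3] = M′′′(0) = 340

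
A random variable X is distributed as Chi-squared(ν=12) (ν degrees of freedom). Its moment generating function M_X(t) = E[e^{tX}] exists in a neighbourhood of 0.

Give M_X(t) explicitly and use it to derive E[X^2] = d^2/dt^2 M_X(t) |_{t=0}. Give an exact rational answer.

E[X^2] = M′′(0) = 168

M_X(t) = (1 - 2*t)^(-6)
M′(t) = -12/(128*t^7 - 448*t^6 + 672*t^5 - 560*t^4 + 280*t^3 - 84*t^2 + 14*t - 1)
M′′(t) = 168/(256*t^8 - 1024*t^7 + 1792*t^6 - 1792*t^5 + 1120*t^4 - 448*t^3 + 112*t^2 - 16*t + 1)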